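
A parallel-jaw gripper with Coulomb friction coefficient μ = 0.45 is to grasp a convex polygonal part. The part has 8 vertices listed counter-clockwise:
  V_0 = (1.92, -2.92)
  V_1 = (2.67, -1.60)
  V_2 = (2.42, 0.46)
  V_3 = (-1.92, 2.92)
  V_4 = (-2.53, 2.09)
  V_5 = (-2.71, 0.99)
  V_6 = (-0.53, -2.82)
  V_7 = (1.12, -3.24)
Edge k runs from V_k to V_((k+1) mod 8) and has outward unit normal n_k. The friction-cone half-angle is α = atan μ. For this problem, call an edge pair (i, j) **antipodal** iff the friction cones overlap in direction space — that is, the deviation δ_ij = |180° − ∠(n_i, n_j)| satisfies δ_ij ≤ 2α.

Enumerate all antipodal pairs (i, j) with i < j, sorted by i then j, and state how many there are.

α = atan 0.45 = 24.23°;  2α = 48.46°
n_0 = (+0.8695, -0.4940)
n_1 = (+0.9927, +0.1205)
n_2 = (+0.4931, +0.8700)
n_3 = (-0.8058, +0.5922)
n_4 = (-0.9869, +0.1615)
n_5 = (-0.8680, -0.4966)
n_6 = (-0.2467, -0.9691)
n_7 = (+0.3714, -0.9285)
  (0,1): δ = 143.48°  ·
  (0,2): δ = 89.94°  ·
  (0,3): δ = 6.71°  ✓
  (0,4): δ = 20.31°  ✓
  (0,5): δ = 59.38°  ·
  (0,6): δ = 105.32°  ·
  (0,7): δ = 141.41°  ·
  (1,2): δ = 126.46°  ·
  (1,3): δ = 43.23°  ✓
  (1,4): δ = 16.21°  ✓
  (1,5): δ = 22.86°  ✓
  (1,6): δ = 68.80°  ·
  (1,7): δ = 104.88°  ·
  (2,3): δ = 96.77°  ·
  (2,4): δ = 69.75°  ·
  (2,5): δ = 30.68°  ✓
  (2,6): δ = 15.26°  ✓
  (2,7): δ = 51.35°  ·
  (3,4): δ = 152.98°  ·
  (3,5): δ = 113.91°  ·
  (3,6): δ = 67.97°  ·
  (3,7): δ = 31.88°  ✓
  (4,5): δ = 140.93°  ·
  (4,6): δ = 94.99°  ·
  (4,7): δ = 58.91°  ·
  (5,6): δ = 134.06°  ·
  (5,7): δ = 97.98°  ·
  (6,7): δ = 143.92°  ·
antipodal pairs: 8

count = 8; pairs: (0,3), (0,4), (1,3), (1,4), (1,5), (2,5), (2,6), (3,7)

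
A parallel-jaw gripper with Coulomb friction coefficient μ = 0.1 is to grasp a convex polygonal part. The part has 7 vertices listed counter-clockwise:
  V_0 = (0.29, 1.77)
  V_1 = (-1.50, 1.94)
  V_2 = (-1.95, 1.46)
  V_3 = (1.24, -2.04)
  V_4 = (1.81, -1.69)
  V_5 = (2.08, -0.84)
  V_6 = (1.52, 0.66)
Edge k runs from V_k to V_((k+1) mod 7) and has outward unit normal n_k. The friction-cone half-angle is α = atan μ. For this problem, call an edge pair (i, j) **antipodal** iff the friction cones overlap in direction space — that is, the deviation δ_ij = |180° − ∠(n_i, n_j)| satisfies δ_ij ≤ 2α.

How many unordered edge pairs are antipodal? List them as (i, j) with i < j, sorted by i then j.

α = atan 0.1 = 5.71°;  2α = 11.42°
n_0 = (+0.0945, +0.9955)
n_1 = (-0.7295, +0.6839)
n_2 = (-0.7391, -0.6736)
n_3 = (+0.5233, -0.8522)
n_4 = (+0.9531, -0.3027)
n_5 = (+0.9368, +0.3498)
n_6 = (+0.6700, +0.7424)
  (0,1): δ = 127.73°  ·
  (0,2): δ = 42.23°  ·
  (0,3): δ = 36.98°  ·
  (0,4): δ = 77.80°  ·
  (0,5): δ = 115.90°  ·
  (0,6): δ = 143.36°  ·
  (1,2): δ = 94.50°  ·
  (1,3): δ = 15.30°  ·
  (1,4): δ = 25.53°  ·
  (1,5): δ = 63.62°  ·
  (1,6): δ = 91.09°  ·
  (2,3): δ = 100.80°  ·
  (2,4): δ = 59.97°  ·
  (2,5): δ = 21.87°  ·
  (2,6): δ = 5.59°  ✓
  (3,4): δ = 139.17°  ·
  (3,5): δ = 101.08°  ·
  (3,6): δ = 73.62°  ·
  (4,5): δ = 141.91°  ·
  (4,6): δ = 114.44°  ·
  (5,6): δ = 152.54°  ·
antipodal pairs: 1

count = 1; pairs: (2,6)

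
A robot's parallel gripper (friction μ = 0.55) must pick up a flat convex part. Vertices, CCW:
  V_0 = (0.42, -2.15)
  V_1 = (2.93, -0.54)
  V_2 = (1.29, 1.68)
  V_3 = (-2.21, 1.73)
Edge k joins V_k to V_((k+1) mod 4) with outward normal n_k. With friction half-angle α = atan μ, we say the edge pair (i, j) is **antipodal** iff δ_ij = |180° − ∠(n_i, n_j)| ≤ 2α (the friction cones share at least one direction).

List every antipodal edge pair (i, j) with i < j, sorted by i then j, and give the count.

count = 3; pairs: (0,2), (1,3), (2,3)

α = atan 0.55 = 28.81°;  2α = 57.62°
n_0 = (+0.5399, -0.8417)
n_1 = (+0.8043, +0.5942)
n_2 = (+0.0143, +0.9999)
n_3 = (-0.8278, -0.5611)
  (0,1): δ = 86.22°  ·
  (0,2): δ = 33.50°  ✓
  (0,3): δ = 91.45°  ·
  (1,2): δ = 127.27°  ·
  (1,3): δ = 2.32°  ✓
  (2,3): δ = 55.05°  ✓
antipodal pairs: 3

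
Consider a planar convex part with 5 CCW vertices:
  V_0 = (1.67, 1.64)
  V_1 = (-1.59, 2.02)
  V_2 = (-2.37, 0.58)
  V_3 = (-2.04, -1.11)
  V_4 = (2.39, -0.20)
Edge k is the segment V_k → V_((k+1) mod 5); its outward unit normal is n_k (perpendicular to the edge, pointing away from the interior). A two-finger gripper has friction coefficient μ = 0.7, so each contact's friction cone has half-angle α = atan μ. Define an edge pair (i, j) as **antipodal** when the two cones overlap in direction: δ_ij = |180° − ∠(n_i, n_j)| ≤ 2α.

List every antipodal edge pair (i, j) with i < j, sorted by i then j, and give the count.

count = 4; pairs: (0,3), (1,3), (1,4), (2,4)

α = atan 0.7 = 34.99°;  2α = 69.98°
n_0 = (+0.1158, +0.9933)
n_1 = (-0.8793, +0.4763)
n_2 = (-0.9815, -0.1916)
n_3 = (+0.2012, -0.9795)
n_4 = (+0.9312, +0.3644)
  (0,1): δ = 111.79°  ·
  (0,2): δ = 72.30°  ·
  (0,3): δ = 18.26°  ✓
  (0,4): δ = 118.02°  ·
  (1,2): δ = 140.51°  ·
  (1,3): δ = 49.95°  ✓
  (1,4): δ = 49.81°  ✓
  (2,3): δ = 89.44°  ·
  (2,4): δ = 10.32°  ✓
  (3,4): δ = 80.24°  ·
antipodal pairs: 4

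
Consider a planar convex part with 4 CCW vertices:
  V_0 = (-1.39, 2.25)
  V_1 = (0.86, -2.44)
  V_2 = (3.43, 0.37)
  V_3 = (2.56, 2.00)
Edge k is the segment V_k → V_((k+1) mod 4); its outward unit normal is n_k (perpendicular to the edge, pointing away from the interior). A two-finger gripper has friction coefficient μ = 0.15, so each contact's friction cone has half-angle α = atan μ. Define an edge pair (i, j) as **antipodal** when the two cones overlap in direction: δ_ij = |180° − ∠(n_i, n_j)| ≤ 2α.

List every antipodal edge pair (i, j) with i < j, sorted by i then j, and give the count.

count = 1; pairs: (0,2)

α = atan 0.15 = 8.53°;  2α = 17.06°
n_0 = (-0.9016, -0.4325)
n_1 = (+0.7379, -0.6749)
n_2 = (+0.8822, +0.4709)
n_3 = (+0.0632, +0.9980)
  (0,1): δ = 68.07°  ·
  (0,2): δ = 2.46°  ✓
  (0,3): δ = 60.75°  ·
  (1,2): δ = 109.46°  ·
  (1,3): δ = 51.18°  ·
  (2,3): δ = 121.71°  ·
antipodal pairs: 1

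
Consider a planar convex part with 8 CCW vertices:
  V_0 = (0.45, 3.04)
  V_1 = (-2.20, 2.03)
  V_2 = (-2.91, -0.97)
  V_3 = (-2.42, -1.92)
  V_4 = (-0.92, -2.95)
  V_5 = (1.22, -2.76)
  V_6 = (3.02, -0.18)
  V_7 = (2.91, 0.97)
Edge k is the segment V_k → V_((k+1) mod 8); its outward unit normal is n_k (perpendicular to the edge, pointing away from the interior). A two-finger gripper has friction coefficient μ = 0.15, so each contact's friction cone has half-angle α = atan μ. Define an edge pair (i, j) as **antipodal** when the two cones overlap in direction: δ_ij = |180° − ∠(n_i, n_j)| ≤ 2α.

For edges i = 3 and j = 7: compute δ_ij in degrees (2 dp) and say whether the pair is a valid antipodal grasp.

δ = 5.60°, valid

α = atan 0.15 = 8.53°;  2α = 17.06°
edge 3: e_3 = (+1.50, -1.03);  n_3 = (-0.5661, -0.8244)
edge 7: e_7 = (-2.46, +2.07);  n_7 = (+0.6438, +0.7652)
∠(n_3, n_7) = 174.40°
δ = |180° − 174.40°| = 5.60°
5.60° ≤ 2α = 17.06°  →  valid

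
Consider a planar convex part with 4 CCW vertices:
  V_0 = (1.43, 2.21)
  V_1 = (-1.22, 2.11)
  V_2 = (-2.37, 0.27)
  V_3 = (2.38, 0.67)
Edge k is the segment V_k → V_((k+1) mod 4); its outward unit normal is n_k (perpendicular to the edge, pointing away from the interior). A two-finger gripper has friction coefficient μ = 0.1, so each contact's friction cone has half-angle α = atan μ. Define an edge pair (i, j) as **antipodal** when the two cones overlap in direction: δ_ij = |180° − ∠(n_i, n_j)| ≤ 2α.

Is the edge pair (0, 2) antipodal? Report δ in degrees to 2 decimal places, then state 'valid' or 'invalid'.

δ = 2.65°, valid

α = atan 0.1 = 5.71°;  2α = 11.42°
edge 0: e_0 = (-2.65, -0.10);  n_0 = (-0.0377, +0.9993)
edge 2: e_2 = (+4.75, +0.40);  n_2 = (+0.0839, -0.9965)
∠(n_0, n_2) = 177.35°
δ = |180° − 177.35°| = 2.65°
2.65° ≤ 2α = 11.42°  →  valid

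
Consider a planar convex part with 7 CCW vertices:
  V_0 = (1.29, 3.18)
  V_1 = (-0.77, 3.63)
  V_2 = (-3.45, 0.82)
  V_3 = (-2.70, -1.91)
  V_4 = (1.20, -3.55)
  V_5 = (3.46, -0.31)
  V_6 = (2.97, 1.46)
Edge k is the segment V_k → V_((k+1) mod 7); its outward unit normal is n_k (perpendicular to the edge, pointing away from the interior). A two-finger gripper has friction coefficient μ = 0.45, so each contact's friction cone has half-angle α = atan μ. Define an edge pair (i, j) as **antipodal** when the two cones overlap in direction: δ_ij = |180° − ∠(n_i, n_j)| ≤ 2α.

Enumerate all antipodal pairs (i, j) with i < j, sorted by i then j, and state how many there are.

count = 5; pairs: (0,3), (1,4), (2,5), (2,6), (3,6)

α = atan 0.45 = 24.23°;  2α = 48.46°
n_0 = (+0.2134, +0.9770)
n_1 = (-0.7236, +0.6902)
n_2 = (-0.9643, -0.2649)
n_3 = (-0.3876, -0.9218)
n_4 = (+0.8202, -0.5721)
n_5 = (+0.9638, +0.2668)
n_6 = (+0.7154, +0.6987)
  (0,1): δ = 121.32°  ·
  (0,2): δ = 62.32°  ·
  (0,3): δ = 10.48°  ✓
  (0,4): δ = 67.43°  ·
  (0,5): δ = 117.80°  ·
  (0,6): δ = 146.65°  ·
  (1,2): δ = 120.99°  ·
  (1,3): δ = 69.16°  ·
  (1,4): δ = 8.75°  ✓
  (1,5): δ = 59.12°  ·
  (1,6): δ = 87.97°  ·
  (2,3): δ = 128.17°  ·
  (2,4): δ = 50.26°  ·
  (2,5): δ = 0.11°  ✓
  (2,6): δ = 28.96°  ✓
  (3,4): δ = 102.09°  ·
  (3,5): δ = 51.72°  ·
  (3,6): δ = 22.87°  ✓
  (4,5): δ = 129.63°  ·
  (4,6): δ = 100.78°  ·
  (5,6): δ = 151.15°  ·
antipodal pairs: 5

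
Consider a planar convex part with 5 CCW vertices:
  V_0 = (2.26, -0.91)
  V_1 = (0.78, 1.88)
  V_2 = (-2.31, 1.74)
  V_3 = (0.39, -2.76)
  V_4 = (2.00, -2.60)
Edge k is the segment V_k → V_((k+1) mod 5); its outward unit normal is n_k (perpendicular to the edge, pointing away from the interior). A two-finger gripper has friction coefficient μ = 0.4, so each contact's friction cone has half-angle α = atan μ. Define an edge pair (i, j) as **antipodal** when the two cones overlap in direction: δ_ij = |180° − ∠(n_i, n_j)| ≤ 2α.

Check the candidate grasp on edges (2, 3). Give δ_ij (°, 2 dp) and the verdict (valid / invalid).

α = atan 0.4 = 21.80°;  2α = 43.60°
edge 2: e_2 = (+2.70, -4.50);  n_2 = (-0.8575, -0.5145)
edge 3: e_3 = (+1.61, +0.16);  n_3 = (+0.0989, -0.9951)
∠(n_2, n_3) = 64.71°
δ = |180° − 64.71°| = 115.29°
115.29° > 2α = 43.60°  →  invalid

δ = 115.29°, invalid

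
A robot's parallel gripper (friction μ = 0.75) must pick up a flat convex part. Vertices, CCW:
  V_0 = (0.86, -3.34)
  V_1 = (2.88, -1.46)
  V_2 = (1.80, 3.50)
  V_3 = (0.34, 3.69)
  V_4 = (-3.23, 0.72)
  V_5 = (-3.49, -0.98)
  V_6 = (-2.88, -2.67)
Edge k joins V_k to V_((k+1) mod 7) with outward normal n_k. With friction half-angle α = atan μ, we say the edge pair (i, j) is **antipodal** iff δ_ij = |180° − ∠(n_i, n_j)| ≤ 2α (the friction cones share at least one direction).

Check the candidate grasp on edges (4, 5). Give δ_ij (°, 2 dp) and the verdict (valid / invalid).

α = atan 0.75 = 36.87°;  2α = 73.74°
edge 4: e_4 = (-0.26, -1.70);  n_4 = (-0.9885, +0.1512)
edge 5: e_5 = (+0.61, -1.69);  n_5 = (-0.9406, -0.3395)
∠(n_4, n_5) = 28.54°
δ = |180° − 28.54°| = 151.46°
151.46° > 2α = 73.74°  →  invalid

δ = 151.46°, invalid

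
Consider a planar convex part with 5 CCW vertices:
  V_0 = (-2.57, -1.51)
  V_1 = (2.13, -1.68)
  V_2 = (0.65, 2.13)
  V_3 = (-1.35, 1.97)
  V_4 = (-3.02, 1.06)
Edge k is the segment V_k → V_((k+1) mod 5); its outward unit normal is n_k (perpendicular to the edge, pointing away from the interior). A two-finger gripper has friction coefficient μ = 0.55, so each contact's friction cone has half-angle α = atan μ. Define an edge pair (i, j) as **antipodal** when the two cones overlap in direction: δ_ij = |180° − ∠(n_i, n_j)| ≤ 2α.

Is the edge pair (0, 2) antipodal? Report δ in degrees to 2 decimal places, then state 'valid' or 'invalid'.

δ = 6.65°, valid

α = atan 0.55 = 28.81°;  2α = 57.62°
edge 0: e_0 = (+4.70, -0.17);  n_0 = (-0.0361, -0.9993)
edge 2: e_2 = (-2.00, -0.16);  n_2 = (-0.0797, +0.9968)
∠(n_0, n_2) = 173.35°
δ = |180° − 173.35°| = 6.65°
6.65° ≤ 2α = 57.62°  →  valid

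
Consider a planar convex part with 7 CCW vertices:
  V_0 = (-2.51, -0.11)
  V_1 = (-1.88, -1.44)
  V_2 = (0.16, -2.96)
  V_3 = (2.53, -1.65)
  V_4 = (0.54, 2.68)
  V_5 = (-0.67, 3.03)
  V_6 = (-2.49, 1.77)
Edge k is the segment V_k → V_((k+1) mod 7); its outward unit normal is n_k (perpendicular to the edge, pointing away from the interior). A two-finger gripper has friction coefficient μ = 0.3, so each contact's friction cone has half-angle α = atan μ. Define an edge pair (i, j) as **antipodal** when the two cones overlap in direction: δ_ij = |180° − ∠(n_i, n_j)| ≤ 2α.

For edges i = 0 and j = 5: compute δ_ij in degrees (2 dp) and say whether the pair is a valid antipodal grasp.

δ = 99.35°, invalid

α = atan 0.3 = 16.70°;  2α = 33.40°
edge 0: e_0 = (+0.63, -1.33);  n_0 = (-0.9037, -0.4281)
edge 5: e_5 = (-1.82, -1.26);  n_5 = (-0.5692, +0.8222)
∠(n_0, n_5) = 80.65°
δ = |180° − 80.65°| = 99.35°
99.35° > 2α = 33.40°  →  invalid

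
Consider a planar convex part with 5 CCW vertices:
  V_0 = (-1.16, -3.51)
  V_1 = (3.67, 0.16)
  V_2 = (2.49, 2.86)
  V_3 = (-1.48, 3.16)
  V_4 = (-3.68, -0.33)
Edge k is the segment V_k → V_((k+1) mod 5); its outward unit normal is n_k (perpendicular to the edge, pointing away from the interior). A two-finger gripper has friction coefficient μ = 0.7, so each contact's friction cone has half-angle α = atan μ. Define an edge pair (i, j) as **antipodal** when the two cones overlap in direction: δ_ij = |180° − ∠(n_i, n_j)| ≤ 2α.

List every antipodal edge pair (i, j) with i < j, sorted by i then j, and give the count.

α = atan 0.7 = 34.99°;  2α = 69.98°
n_0 = (+0.6050, -0.7962)
n_1 = (+0.9163, +0.4005)
n_2 = (+0.0754, +0.9972)
n_3 = (-0.8459, +0.5333)
n_4 = (-0.7837, -0.6211)
  (0,1): δ = 103.62°  ·
  (0,2): δ = 41.55°  ✓
  (0,3): δ = 20.54°  ✓
  (0,4): δ = 91.17°  ·
  (1,2): δ = 117.93°  ·
  (1,3): δ = 55.83°  ✓
  (1,4): δ = 14.79°  ✓
  (2,3): δ = 117.90°  ·
  (2,4): δ = 47.28°  ✓
  (3,4): δ = 109.38°  ·
antipodal pairs: 5

count = 5; pairs: (0,2), (0,3), (1,3), (1,4), (2,4)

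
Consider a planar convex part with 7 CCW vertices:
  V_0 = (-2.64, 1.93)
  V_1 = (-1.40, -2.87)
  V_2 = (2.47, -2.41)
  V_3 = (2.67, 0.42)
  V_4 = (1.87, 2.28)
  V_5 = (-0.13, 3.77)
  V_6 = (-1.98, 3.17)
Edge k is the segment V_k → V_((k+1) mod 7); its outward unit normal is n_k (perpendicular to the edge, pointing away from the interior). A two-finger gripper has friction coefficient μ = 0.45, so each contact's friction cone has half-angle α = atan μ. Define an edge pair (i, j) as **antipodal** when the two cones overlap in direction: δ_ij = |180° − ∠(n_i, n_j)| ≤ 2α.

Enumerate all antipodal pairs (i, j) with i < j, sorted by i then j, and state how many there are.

count = 6; pairs: (0,2), (0,3), (0,4), (1,4), (1,5), (2,6)

α = atan 0.45 = 24.23°;  2α = 48.46°
n_0 = (-0.9682, -0.2501)
n_1 = (+0.1180, -0.9930)
n_2 = (+0.9975, -0.0705)
n_3 = (+0.9186, +0.3951)
n_4 = (+0.5974, +0.8019)
n_5 = (-0.3085, +0.9512)
n_6 = (-0.8827, +0.4698)
  (0,1): δ = 97.71°  ·
  (0,2): δ = 18.53°  ✓
  (0,3): δ = 8.79°  ✓
  (0,4): δ = 38.83°  ✓
  (0,5): δ = 93.48°  ·
  (0,6): δ = 137.49°  ·
  (1,2): δ = 100.82°  ·
  (1,3): δ = 73.51°  ·
  (1,4): δ = 43.46°  ✓
  (1,5): δ = 11.19°  ✓
  (1,6): δ = 55.20°  ·
  (2,3): δ = 152.68°  ·
  (2,4): δ = 122.64°  ·
  (2,5): δ = 67.99°  ·
  (2,6): δ = 23.98°  ✓
  (3,4): δ = 149.96°  ·
  (3,5): δ = 95.30°  ·
  (3,6): δ = 51.30°  ·
  (4,5): δ = 125.34°  ·
  (4,6): δ = 81.34°  ·
  (5,6): δ = 135.99°  ·
antipodal pairs: 6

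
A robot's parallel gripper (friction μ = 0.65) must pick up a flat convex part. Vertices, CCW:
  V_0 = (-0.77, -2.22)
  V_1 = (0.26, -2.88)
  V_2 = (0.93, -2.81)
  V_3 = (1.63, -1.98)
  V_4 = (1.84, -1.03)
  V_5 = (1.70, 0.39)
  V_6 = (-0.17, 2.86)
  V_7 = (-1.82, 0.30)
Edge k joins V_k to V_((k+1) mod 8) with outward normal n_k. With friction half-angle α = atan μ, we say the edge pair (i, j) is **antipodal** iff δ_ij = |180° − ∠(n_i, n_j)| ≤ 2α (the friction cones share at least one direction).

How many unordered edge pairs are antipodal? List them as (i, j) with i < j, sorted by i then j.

count = 11; pairs: (0,4), (0,5), (1,5), (1,6), (2,6), (2,7), (3,6), (3,7), (4,6), (4,7), (5,7)

α = atan 0.65 = 33.02°;  2α = 66.05°
n_0 = (-0.5395, -0.8420)
n_1 = (+0.1039, -0.9946)
n_2 = (+0.7644, -0.6447)
n_3 = (+0.9764, -0.2158)
n_4 = (+0.9952, +0.0981)
n_5 = (+0.7973, +0.6036)
n_6 = (-0.8405, +0.5418)
n_7 = (-0.9231, -0.3846)
  (0,1): δ = 141.38°  ·
  (0,2): δ = 97.49°  ·
  (0,3): δ = 69.81°  ·
  (0,4): δ = 51.72°  ✓
  (0,5): δ = 20.22°  ✓
  (0,6): δ = 89.85°  ·
  (0,7): δ = 145.27°  ·
  (1,2): δ = 136.11°  ·
  (1,3): δ = 108.43°  ·
  (1,4): δ = 90.33°  ·
  (1,5): δ = 58.84°  ✓
  (1,6): δ = 51.23°  ✓
  (1,7): δ = 106.66°  ·
  (2,3): δ = 152.32°  ·
  (2,4): δ = 134.23°  ·
  (2,5): δ = 102.73°  ·
  (2,6): δ = 7.34°  ✓
  (2,7): δ = 62.76°  ✓
  (3,4): δ = 161.90°  ·
  (3,5): δ = 130.41°  ·
  (3,6): δ = 20.34°  ✓
  (3,7): δ = 35.08°  ✓
  (4,5): δ = 148.50°  ·
  (4,6): δ = 38.43°  ✓
  (4,7): δ = 16.99°  ✓
  (5,6): δ = 69.93°  ·
  (5,7): δ = 14.51°  ✓
  (6,7): δ = 124.58°  ·
antipodal pairs: 11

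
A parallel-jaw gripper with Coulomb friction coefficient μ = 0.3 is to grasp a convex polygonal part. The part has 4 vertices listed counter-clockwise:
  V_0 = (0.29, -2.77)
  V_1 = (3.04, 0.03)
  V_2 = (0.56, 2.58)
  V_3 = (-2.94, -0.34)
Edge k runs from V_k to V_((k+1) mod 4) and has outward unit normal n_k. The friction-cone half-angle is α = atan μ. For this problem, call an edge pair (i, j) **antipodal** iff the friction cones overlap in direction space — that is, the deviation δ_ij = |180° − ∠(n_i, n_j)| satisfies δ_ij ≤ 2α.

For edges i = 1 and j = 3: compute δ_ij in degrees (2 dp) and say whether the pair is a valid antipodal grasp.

α = atan 0.3 = 16.70°;  2α = 33.40°
edge 1: e_1 = (-2.48, +2.55);  n_1 = (+0.7169, +0.6972)
edge 3: e_3 = (+3.23, -2.43);  n_3 = (-0.6012, -0.7991)
∠(n_1, n_3) = 171.16°
δ = |180° − 171.16°| = 8.84°
8.84° ≤ 2α = 33.40°  →  valid

δ = 8.84°, valid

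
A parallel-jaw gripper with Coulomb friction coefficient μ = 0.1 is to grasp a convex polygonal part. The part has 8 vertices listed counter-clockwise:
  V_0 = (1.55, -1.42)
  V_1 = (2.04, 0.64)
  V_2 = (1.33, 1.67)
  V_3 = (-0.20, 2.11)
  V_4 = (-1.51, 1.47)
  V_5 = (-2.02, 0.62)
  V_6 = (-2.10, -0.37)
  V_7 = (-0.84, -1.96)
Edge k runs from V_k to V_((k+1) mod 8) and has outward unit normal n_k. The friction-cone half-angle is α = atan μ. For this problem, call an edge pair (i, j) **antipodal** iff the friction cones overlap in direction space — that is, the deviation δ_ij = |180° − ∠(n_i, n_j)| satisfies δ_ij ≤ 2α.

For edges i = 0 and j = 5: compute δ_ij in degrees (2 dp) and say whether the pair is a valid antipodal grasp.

δ = 8.76°, valid

α = atan 0.1 = 5.71°;  2α = 11.42°
edge 0: e_0 = (+0.49, +2.06);  n_0 = (+0.9729, -0.2314)
edge 5: e_5 = (-0.08, -0.99);  n_5 = (-0.9968, +0.0805)
∠(n_0, n_5) = 171.24°
δ = |180° − 171.24°| = 8.76°
8.76° ≤ 2α = 11.42°  →  valid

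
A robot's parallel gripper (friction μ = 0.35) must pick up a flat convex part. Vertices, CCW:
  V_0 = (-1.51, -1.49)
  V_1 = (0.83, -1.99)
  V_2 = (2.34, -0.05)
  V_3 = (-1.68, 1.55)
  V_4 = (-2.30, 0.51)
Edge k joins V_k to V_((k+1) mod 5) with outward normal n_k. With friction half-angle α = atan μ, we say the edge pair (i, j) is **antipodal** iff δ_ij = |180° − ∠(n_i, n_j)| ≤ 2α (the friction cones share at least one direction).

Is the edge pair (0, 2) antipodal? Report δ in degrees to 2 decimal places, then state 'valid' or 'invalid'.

δ = 9.64°, valid

α = atan 0.35 = 19.29°;  2α = 38.58°
edge 0: e_0 = (+2.34, -0.50);  n_0 = (-0.2090, -0.9779)
edge 2: e_2 = (-4.02, +1.60);  n_2 = (+0.3698, +0.9291)
∠(n_0, n_2) = 170.36°
δ = |180° − 170.36°| = 9.64°
9.64° ≤ 2α = 38.58°  →  valid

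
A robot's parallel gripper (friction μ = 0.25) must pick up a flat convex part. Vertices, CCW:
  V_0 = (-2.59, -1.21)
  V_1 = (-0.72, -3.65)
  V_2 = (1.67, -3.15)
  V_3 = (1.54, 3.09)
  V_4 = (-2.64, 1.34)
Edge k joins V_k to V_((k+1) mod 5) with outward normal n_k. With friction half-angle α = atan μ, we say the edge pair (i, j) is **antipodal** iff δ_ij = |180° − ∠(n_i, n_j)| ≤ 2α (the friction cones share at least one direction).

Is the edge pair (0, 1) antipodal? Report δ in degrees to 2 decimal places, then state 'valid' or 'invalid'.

δ = 115.65°, invalid

α = atan 0.25 = 14.04°;  2α = 28.07°
edge 0: e_0 = (+1.87, -2.44);  n_0 = (-0.7937, -0.6083)
edge 1: e_1 = (+2.39, +0.50);  n_1 = (+0.2048, -0.9788)
∠(n_0, n_1) = 64.35°
δ = |180° − 64.35°| = 115.65°
115.65° > 2α = 28.07°  →  invalid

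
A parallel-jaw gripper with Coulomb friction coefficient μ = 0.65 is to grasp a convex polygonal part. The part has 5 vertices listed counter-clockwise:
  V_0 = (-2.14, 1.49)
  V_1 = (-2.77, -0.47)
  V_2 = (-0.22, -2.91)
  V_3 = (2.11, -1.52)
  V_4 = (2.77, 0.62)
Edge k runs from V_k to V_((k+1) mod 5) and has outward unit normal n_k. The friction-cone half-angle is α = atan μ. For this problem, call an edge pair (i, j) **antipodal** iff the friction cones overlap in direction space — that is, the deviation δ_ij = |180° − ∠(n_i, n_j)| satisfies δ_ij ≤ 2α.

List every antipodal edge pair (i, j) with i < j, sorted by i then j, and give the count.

α = atan 0.65 = 33.02°;  2α = 66.05°
n_0 = (-0.9520, +0.3060)
n_1 = (-0.6914, -0.7225)
n_2 = (+0.5123, -0.8588)
n_3 = (+0.9556, -0.2947)
n_4 = (+0.1745, +0.9847)
  (0,1): δ = 115.92°  ·
  (0,2): δ = 41.36°  ✓
  (0,3): δ = 0.68°  ✓
  (0,4): δ = 97.77°  ·
  (1,2): δ = 105.44°  ·
  (1,3): δ = 63.40°  ✓
  (1,4): δ = 33.69°  ✓
  (2,3): δ = 137.96°  ·
  (2,4): δ = 40.87°  ✓
  (3,4): δ = 82.91°  ·
antipodal pairs: 5

count = 5; pairs: (0,2), (0,3), (1,3), (1,4), (2,4)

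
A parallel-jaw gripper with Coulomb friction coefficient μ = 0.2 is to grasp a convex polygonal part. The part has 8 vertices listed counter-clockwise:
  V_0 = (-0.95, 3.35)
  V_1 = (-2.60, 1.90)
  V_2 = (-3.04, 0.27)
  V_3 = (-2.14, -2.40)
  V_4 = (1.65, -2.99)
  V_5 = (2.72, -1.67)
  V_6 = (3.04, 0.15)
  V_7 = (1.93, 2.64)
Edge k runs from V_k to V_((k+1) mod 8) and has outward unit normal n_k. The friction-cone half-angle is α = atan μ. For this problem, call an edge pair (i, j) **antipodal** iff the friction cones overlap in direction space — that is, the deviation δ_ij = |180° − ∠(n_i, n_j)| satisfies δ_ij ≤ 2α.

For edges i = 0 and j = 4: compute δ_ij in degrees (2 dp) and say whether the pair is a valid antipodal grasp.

δ = 9.66°, valid

α = atan 0.2 = 11.31°;  2α = 22.62°
edge 0: e_0 = (-1.65, -1.45);  n_0 = (-0.6601, +0.7512)
edge 4: e_4 = (+1.07, +1.32);  n_4 = (+0.7768, -0.6297)
∠(n_0, n_4) = 170.34°
δ = |180° − 170.34°| = 9.66°
9.66° ≤ 2α = 22.62°  →  valid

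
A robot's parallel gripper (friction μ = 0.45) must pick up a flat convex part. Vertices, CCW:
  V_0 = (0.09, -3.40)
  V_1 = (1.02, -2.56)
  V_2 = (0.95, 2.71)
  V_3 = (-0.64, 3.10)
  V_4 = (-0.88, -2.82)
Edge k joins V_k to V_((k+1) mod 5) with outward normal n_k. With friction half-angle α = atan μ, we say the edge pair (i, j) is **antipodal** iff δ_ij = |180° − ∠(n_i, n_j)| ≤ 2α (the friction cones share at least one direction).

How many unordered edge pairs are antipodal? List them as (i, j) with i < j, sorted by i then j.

count = 3; pairs: (0,3), (1,3), (2,4)

α = atan 0.45 = 24.23°;  2α = 48.46°
n_0 = (+0.6703, -0.7421)
n_1 = (+0.9999, +0.0133)
n_2 = (+0.2382, +0.9712)
n_3 = (-0.9992, +0.0405)
n_4 = (-0.5132, -0.8583)
  (0,1): δ = 131.33°  ·
  (0,2): δ = 55.87°  ·
  (0,3): δ = 45.59°  ✓
  (0,4): δ = 107.03°  ·
  (1,2): δ = 104.54°  ·
  (1,3): δ = 3.08°  ✓
  (1,4): δ = 58.36°  ·
  (2,3): δ = 78.54°  ·
  (2,4): δ = 17.10°  ✓
  (3,4): δ = 118.56°  ·
antipodal pairs: 3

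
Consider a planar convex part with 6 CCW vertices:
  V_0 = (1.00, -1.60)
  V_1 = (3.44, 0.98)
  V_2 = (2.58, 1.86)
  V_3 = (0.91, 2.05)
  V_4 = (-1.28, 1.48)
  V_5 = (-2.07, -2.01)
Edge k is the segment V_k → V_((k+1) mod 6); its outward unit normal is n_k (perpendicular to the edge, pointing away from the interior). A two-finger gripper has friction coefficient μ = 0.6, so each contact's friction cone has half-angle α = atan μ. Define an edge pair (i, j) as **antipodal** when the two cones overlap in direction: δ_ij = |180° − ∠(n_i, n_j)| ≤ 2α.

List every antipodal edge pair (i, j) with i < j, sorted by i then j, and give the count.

α = atan 0.6 = 30.96°;  2α = 61.93°
n_0 = (+0.7265, -0.6871)
n_1 = (+0.7152, +0.6989)
n_2 = (+0.1130, +0.9936)
n_3 = (-0.2519, +0.9678)
n_4 = (-0.9753, +0.2208)
n_5 = (+0.1324, -0.9912)
  (0,1): δ = 92.26°  ·
  (0,2): δ = 53.09°  ✓
  (0,3): δ = 32.01°  ✓
  (0,4): δ = 30.65°  ✓
  (0,5): δ = 141.01°  ·
  (1,2): δ = 140.83°  ·
  (1,3): δ = 119.75°  ·
  (1,4): δ = 57.10°  ✓
  (1,5): δ = 53.27°  ✓
  (2,3): δ = 158.92°  ·
  (2,4): δ = 96.26°  ·
  (2,5): δ = 14.10°  ✓
  (3,4): δ = 117.34°  ·
  (3,5): δ = 6.98°  ✓
  (4,5): δ = 69.64°  ·
antipodal pairs: 7

count = 7; pairs: (0,2), (0,3), (0,4), (1,4), (1,5), (2,5), (3,5)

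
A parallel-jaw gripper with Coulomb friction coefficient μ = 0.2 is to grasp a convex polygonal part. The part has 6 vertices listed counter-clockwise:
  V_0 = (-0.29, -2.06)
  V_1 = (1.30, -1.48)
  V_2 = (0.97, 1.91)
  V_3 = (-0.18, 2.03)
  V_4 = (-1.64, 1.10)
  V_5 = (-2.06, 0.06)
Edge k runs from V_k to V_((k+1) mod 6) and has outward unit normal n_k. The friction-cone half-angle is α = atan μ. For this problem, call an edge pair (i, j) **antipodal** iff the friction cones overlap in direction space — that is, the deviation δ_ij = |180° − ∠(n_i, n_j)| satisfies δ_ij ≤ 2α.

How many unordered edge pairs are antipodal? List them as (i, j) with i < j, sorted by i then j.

α = atan 0.2 = 11.31°;  2α = 22.62°
n_0 = (+0.3427, -0.9394)
n_1 = (+0.9953, +0.0969)
n_2 = (+0.1038, +0.9946)
n_3 = (-0.5372, +0.8434)
n_4 = (-0.9272, +0.3745)
n_5 = (-0.7676, -0.6409)
  (0,1): δ = 104.48°  ·
  (0,2): δ = 26.00°  ·
  (0,3): δ = 12.46°  ✓
  (0,4): δ = 47.97°  ·
  (0,5): δ = 109.82°  ·
  (1,2): δ = 101.52°  ·
  (1,3): δ = 63.06°  ·
  (1,4): δ = 27.55°  ·
  (1,5): δ = 34.30°  ·
  (2,3): δ = 141.55°  ·
  (2,4): δ = 106.03°  ·
  (2,5): δ = 44.18°  ·
  (3,4): δ = 144.49°  ·
  (3,5): δ = 82.64°  ·
  (4,5): δ = 118.15°  ·
antipodal pairs: 1

count = 1; pairs: (0,3)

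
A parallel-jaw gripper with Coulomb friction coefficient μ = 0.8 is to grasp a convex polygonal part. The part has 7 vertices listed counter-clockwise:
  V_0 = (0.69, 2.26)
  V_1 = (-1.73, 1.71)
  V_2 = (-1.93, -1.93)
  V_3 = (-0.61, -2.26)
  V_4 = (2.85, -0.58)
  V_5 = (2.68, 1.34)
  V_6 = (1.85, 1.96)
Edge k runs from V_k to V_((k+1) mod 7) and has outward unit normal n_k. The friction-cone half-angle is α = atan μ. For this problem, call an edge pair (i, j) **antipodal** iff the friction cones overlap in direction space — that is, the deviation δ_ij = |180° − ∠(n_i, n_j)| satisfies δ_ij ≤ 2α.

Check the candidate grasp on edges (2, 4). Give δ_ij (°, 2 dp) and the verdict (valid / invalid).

α = atan 0.8 = 38.66°;  2α = 77.32°
edge 2: e_2 = (+1.32, -0.33);  n_2 = (-0.2425, -0.9701)
edge 4: e_4 = (-0.17, +1.92);  n_4 = (+0.9961, +0.0882)
∠(n_2, n_4) = 109.10°
δ = |180° − 109.10°| = 70.90°
70.90° ≤ 2α = 77.32°  →  valid

δ = 70.90°, valid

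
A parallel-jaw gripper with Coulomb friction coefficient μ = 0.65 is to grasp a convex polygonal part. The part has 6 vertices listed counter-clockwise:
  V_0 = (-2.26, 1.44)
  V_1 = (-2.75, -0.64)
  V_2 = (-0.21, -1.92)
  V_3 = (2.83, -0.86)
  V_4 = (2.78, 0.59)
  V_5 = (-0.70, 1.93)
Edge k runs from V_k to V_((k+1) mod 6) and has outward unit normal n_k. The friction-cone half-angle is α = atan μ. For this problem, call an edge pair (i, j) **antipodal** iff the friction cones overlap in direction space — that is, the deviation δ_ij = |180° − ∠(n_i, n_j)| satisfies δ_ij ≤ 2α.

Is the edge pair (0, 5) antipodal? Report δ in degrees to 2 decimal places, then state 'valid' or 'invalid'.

δ = 120.69°, invalid

α = atan 0.65 = 33.02°;  2α = 66.05°
edge 0: e_0 = (-0.49, -2.08);  n_0 = (-0.9734, +0.2293)
edge 5: e_5 = (-1.56, -0.49);  n_5 = (-0.2997, +0.9540)
∠(n_0, n_5) = 59.31°
δ = |180° − 59.31°| = 120.69°
120.69° > 2α = 66.05°  →  invalid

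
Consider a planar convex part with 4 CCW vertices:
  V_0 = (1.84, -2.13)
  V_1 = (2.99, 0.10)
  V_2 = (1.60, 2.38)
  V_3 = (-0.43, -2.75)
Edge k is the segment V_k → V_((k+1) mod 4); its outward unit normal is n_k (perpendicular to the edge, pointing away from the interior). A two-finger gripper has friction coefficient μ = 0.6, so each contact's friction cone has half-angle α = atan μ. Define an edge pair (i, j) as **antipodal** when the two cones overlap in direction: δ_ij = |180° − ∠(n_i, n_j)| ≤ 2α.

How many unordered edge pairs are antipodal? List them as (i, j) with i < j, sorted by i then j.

count = 3; pairs: (0,2), (1,2), (2,3)

α = atan 0.6 = 30.96°;  2α = 61.93°
n_0 = (+0.8888, -0.4583)
n_1 = (+0.8538, +0.5205)
n_2 = (-0.9298, +0.3680)
n_3 = (+0.2635, -0.9647)
  (0,1): δ = 121.35°  ·
  (0,2): δ = 5.69°  ✓
  (0,3): δ = 132.56°  ·
  (1,2): δ = 52.96°  ✓
  (1,3): δ = 73.91°  ·
  (2,3): δ = 53.13°  ✓
antipodal pairs: 3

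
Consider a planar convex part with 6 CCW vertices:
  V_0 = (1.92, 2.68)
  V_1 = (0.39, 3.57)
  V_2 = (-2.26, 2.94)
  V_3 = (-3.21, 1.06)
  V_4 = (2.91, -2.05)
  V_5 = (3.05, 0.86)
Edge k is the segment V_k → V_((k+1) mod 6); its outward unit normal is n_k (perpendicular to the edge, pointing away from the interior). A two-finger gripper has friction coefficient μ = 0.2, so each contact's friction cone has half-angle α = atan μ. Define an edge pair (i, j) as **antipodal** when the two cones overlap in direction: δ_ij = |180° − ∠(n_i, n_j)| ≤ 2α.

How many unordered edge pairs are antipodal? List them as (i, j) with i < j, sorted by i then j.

count = 1; pairs: (0,3)

α = atan 0.2 = 11.31°;  2α = 22.62°
n_0 = (+0.5028, +0.8644)
n_1 = (-0.2313, +0.9729)
n_2 = (-0.8925, +0.4510)
n_3 = (-0.4530, -0.8915)
n_4 = (+0.9988, -0.0481)
n_5 = (+0.8496, +0.5275)
  (0,1): δ = 136.44°  ·
  (0,2): δ = 86.62°  ·
  (0,3): δ = 3.25°  ✓
  (0,4): δ = 117.43°  ·
  (0,5): δ = 152.02°  ·
  (1,2): δ = 130.18°  ·
  (1,3): δ = 40.31°  ·
  (1,4): δ = 73.87°  ·
  (1,5): δ = 108.46°  ·
  (2,3): δ = 90.13°  ·
  (2,4): δ = 24.05°  ·
  (2,5): δ = 58.64°  ·
  (3,4): δ = 65.82°  ·
  (3,5): δ = 31.23°  ·
  (4,5): δ = 145.41°  ·
antipodal pairs: 1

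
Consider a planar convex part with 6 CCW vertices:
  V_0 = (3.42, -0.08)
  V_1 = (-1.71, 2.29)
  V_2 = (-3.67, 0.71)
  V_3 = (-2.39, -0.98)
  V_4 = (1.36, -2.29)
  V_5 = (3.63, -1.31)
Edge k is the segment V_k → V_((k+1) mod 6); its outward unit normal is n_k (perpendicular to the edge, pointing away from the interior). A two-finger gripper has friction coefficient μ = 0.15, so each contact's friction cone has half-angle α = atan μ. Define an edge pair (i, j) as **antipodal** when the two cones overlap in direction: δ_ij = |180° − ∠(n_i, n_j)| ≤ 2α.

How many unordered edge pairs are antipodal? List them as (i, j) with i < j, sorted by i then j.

count = 2; pairs: (0,3), (1,4)

α = atan 0.15 = 8.53°;  2α = 17.06°
n_0 = (+0.4194, +0.9078)
n_1 = (-0.6276, +0.7785)
n_2 = (-0.7972, -0.6038)
n_3 = (-0.3298, -0.9441)
n_4 = (+0.3964, -0.9181)
n_5 = (+0.9857, +0.1683)
  (0,1): δ = 116.33°  ·
  (0,2): δ = 28.06°  ·
  (0,3): δ = 5.54°  ✓
  (0,4): δ = 48.15°  ·
  (0,5): δ = 124.49°  ·
  (1,2): δ = 91.73°  ·
  (1,3): δ = 58.13°  ·
  (1,4): δ = 15.52°  ✓
  (1,5): δ = 60.82°  ·
  (2,3): δ = 146.40°  ·
  (2,4): δ = 103.79°  ·
  (2,5): δ = 27.45°  ·
  (3,4): δ = 137.39°  ·
  (3,5): δ = 61.06°  ·
  (4,5): δ = 103.66°  ·
antipodal pairs: 2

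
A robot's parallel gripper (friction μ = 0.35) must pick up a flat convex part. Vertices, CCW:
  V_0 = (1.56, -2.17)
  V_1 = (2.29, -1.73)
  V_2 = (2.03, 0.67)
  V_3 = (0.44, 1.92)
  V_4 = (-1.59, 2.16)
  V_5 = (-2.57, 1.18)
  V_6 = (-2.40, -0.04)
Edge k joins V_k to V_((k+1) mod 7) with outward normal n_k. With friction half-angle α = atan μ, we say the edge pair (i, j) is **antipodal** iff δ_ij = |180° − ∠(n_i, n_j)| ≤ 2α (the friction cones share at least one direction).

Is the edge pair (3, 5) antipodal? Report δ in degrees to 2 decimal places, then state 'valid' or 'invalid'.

δ = 75.32°, invalid

α = atan 0.35 = 19.29°;  2α = 38.58°
edge 3: e_3 = (-2.03, +0.24);  n_3 = (+0.1174, +0.9931)
edge 5: e_5 = (+0.17, -1.22);  n_5 = (-0.9904, -0.1380)
∠(n_3, n_5) = 104.68°
δ = |180° − 104.68°| = 75.32°
75.32° > 2α = 38.58°  →  invalid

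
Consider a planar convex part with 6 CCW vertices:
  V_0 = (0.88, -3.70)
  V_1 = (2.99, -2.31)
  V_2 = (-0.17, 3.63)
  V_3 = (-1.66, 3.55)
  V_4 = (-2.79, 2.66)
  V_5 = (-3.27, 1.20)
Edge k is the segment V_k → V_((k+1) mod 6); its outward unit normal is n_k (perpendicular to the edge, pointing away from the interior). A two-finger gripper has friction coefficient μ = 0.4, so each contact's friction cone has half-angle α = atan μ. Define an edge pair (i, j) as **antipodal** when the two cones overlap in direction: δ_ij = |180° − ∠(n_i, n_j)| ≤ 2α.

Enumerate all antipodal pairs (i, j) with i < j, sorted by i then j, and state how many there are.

α = atan 0.4 = 21.80°;  2α = 43.60°
n_0 = (+0.5501, -0.8351)
n_1 = (+0.8828, +0.4697)
n_2 = (-0.0536, +0.9986)
n_3 = (-0.6187, +0.7856)
n_4 = (-0.9500, +0.3123)
n_5 = (-0.7631, -0.6463)
  (0,1): δ = 95.36°  ·
  (0,2): δ = 30.30°  ✓
  (0,3): δ = 4.85°  ✓
  (0,4): δ = 38.43°  ✓
  (0,5): δ = 96.89°  ·
  (1,2): δ = 114.94°  ·
  (1,3): δ = 79.79°  ·
  (1,4): δ = 46.21°  ·
  (1,5): δ = 12.25°  ✓
  (2,3): δ = 144.85°  ·
  (2,4): δ = 111.27°  ·
  (2,5): δ = 52.81°  ·
  (3,4): δ = 146.42°  ·
  (3,5): δ = 87.96°  ·
  (4,5): δ = 121.54°  ·
antipodal pairs: 4

count = 4; pairs: (0,2), (0,3), (0,4), (1,5)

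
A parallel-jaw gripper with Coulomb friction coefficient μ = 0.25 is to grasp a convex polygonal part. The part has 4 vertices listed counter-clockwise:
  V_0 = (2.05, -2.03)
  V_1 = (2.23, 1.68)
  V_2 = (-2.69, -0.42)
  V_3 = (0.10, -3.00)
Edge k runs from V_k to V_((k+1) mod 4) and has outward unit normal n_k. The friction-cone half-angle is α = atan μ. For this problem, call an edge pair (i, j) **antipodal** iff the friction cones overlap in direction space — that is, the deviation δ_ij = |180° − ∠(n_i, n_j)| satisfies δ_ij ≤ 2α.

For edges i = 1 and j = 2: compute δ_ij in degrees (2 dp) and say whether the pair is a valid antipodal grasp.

α = atan 0.25 = 14.04°;  2α = 28.07°
edge 1: e_1 = (-4.92, -2.10);  n_1 = (-0.3926, +0.9197)
edge 2: e_2 = (+2.79, -2.58);  n_2 = (-0.6789, -0.7342)
∠(n_1, n_2) = 114.13°
δ = |180° − 114.13°| = 65.87°
65.87° > 2α = 28.07°  →  invalid

δ = 65.87°, invalid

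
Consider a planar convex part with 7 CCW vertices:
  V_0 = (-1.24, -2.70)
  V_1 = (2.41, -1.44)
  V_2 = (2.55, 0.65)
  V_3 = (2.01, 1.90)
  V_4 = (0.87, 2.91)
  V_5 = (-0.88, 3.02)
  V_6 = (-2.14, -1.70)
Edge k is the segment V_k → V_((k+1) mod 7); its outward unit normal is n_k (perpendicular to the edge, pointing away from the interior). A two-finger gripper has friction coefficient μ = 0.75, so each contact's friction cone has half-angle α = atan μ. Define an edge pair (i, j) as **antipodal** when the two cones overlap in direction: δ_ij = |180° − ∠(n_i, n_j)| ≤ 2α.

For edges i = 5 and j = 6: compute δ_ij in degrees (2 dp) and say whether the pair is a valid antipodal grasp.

α = atan 0.75 = 36.87°;  2α = 73.74°
edge 5: e_5 = (-1.26, -4.72);  n_5 = (-0.9662, +0.2579)
edge 6: e_6 = (+0.90, -1.00);  n_6 = (-0.7433, -0.6690)
∠(n_5, n_6) = 56.93°
δ = |180° − 56.93°| = 123.07°
123.07° > 2α = 73.74°  →  invalid

δ = 123.07°, invalid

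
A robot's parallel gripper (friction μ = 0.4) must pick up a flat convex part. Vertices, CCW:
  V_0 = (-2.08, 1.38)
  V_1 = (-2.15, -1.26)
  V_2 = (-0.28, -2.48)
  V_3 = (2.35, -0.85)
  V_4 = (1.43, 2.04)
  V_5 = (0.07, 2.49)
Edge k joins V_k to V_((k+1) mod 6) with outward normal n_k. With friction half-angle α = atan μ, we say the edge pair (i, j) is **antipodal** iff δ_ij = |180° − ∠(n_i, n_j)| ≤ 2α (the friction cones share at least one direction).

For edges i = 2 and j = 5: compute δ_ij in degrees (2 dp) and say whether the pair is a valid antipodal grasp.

δ = 4.48°, valid

α = atan 0.4 = 21.80°;  2α = 43.60°
edge 2: e_2 = (+2.63, +1.63);  n_2 = (+0.5268, -0.8500)
edge 5: e_5 = (-2.15, -1.11);  n_5 = (-0.4587, +0.8886)
∠(n_2, n_5) = 175.52°
δ = |180° − 175.52°| = 4.48°
4.48° ≤ 2α = 43.60°  →  valid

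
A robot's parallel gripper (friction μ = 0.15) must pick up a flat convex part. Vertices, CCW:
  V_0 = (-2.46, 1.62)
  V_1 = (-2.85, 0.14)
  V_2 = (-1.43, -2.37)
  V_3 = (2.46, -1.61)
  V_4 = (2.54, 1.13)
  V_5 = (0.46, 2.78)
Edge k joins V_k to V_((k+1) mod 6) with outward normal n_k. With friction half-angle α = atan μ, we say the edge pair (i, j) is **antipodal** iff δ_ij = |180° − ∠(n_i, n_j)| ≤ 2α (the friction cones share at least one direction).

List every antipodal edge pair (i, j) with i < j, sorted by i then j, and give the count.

α = atan 0.15 = 8.53°;  2α = 17.06°
n_0 = (-0.9670, +0.2548)
n_1 = (-0.8704, -0.4924)
n_2 = (+0.1917, -0.9814)
n_3 = (+0.9996, -0.0292)
n_4 = (+0.6215, +0.7834)
n_5 = (-0.3692, +0.9294)
  (0,1): δ = 135.74°  ·
  (0,2): δ = 64.18°  ·
  (0,3): δ = 13.09°  ✓
  (0,4): δ = 66.34°  ·
  (0,5): δ = 126.43°  ·
  (1,2): δ = 108.44°  ·
  (1,3): δ = 31.17°  ·
  (1,4): δ = 22.08°  ·
  (1,5): δ = 82.17°  ·
  (2,3): δ = 102.73°  ·
  (2,4): δ = 49.48°  ·
  (2,5): δ = 10.61°  ✓
  (3,4): δ = 126.75°  ·
  (3,5): δ = 66.66°  ·
  (4,5): δ = 119.91°  ·
antipodal pairs: 2

count = 2; pairs: (0,3), (2,5)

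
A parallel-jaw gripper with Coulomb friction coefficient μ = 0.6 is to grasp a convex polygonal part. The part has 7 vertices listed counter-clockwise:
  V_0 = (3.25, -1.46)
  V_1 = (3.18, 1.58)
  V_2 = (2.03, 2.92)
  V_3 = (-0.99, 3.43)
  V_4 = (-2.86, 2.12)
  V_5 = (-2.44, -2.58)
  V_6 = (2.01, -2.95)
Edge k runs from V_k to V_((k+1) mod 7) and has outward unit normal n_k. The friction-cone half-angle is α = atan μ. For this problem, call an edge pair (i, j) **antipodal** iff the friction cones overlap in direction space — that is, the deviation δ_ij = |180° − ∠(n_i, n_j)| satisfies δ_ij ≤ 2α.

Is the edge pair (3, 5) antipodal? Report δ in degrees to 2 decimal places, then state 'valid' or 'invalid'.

δ = 39.77°, valid

α = atan 0.6 = 30.96°;  2α = 61.93°
edge 3: e_3 = (-1.87, -1.31);  n_3 = (-0.5738, +0.8190)
edge 5: e_5 = (+4.45, -0.37);  n_5 = (-0.0829, -0.9966)
∠(n_3, n_5) = 140.23°
δ = |180° − 140.23°| = 39.77°
39.77° ≤ 2α = 61.93°  →  valid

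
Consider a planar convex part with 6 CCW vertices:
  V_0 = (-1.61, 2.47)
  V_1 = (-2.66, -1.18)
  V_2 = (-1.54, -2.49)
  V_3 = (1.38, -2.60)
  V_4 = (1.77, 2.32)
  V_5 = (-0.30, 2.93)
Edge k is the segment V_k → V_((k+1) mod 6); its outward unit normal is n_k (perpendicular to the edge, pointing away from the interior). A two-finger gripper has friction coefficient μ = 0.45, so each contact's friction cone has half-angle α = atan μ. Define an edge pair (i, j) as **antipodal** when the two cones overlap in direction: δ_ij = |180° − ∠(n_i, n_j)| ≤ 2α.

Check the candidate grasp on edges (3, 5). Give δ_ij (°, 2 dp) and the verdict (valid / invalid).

α = atan 0.45 = 24.23°;  2α = 48.46°
edge 3: e_3 = (+0.39, +4.92);  n_3 = (+0.9969, -0.0790)
edge 5: e_5 = (-1.31, -0.46);  n_5 = (-0.3313, +0.9435)
∠(n_3, n_5) = 113.88°
δ = |180° − 113.88°| = 66.12°
66.12° > 2α = 48.46°  →  invalid

δ = 66.12°, invalid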